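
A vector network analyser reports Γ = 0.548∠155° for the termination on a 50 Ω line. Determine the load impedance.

Z_L ≈ 15.3 + j10.1 Ω

Z_L = Z_0·(1 + Γ)/(1 − Γ) = 50·(0.503 + j0.232)/(1.5 − j0.232)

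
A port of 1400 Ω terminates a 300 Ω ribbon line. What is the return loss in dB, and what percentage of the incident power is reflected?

RL ≈ 3.78 dB; 41.9% of incident power reflected

Γ = (1400 − 300)/(1400 + 300) = 0.647
RL = −20·log₁₀(0.647) = 3.78 dB
P_refl/P_inc = |Γ|² = 0.419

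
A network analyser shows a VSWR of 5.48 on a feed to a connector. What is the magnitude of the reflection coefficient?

|Γ| ≈ 0.691

|Γ| = (S − 1)/(S + 1) = (5.48 − 1)/(5.48 + 1) = 4.48/6.48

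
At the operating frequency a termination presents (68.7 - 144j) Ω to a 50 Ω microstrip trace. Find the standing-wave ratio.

VSWR ≈ 8.01

Γ = (Z_L − Z_0)/(Z_L + Z_0) = (18.7 − j144)/(118.7 − j144)
|Γ| = 145/187 = 0.778
VSWR = (1 + |Γ|)/(1 − |Γ|) = 1.78/0.222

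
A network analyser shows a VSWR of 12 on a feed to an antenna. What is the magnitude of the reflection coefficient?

|Γ| ≈ 0.846

|Γ| = (S − 1)/(S + 1) = (12 − 1)/(12 + 1) = 11/13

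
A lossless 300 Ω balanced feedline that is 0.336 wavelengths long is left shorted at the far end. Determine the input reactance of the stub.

βl = 2π × 0.336 = 121°
tan(βl) = -1.67
For a shorted stub, Z_in = jZ_0·tan(βl)

X_in ≈ -500 Ω (capacitive)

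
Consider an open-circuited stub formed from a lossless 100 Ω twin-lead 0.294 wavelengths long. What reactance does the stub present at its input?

βl = 2π × 0.294 = 106°
tan(βl) = -3.52
For an open-circuited stub, Z_in = −jZ_0·cot(βl) = −jZ_0/tan(βl)

X_in ≈ 28.4 Ω (inductive)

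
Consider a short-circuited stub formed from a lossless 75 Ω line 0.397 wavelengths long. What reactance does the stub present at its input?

βl = 2π × 0.397 = 143°
tan(βl) = -0.756
For a short-circuited stub, Z_in = jZ_0·tan(βl)

X_in ≈ -56.7 Ω (capacitive)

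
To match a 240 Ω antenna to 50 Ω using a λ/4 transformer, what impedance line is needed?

Z_qwt ≈ 110 Ω

Z_qwt = √(Z_0·R_L) = √(50 × 240) = √12000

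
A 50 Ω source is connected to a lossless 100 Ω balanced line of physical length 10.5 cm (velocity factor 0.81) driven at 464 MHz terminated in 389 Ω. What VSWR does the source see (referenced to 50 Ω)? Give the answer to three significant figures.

λ = v/f = 0.81·c / 464 MHz = 0.524 m
βl = 2π·l/λ = 2π × 0.2 = 72.2°
tan(βl) = 3.11
Z_in = Z_0·(Z_L + jZ_0·tanβl)/(Z_0 + jZ_L·tanβl) = 28.2 − j29.8 Ω
Γ_s = (Z_in − Z_s)/(Z_in + Z_s) = (-21.8 − j29.8)/(78.2 − j29.8), |Γ_s| = 0.442
VSWR = (1 + |Γ_s|)/(1 − |Γ_s|)

VSWR ≈ 2.58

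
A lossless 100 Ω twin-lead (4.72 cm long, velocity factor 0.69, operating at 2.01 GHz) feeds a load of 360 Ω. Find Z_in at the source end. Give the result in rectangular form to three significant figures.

Z_in ≈ 200 + j166 Ω

λ = v/f = 0.69·c / 2.01 GHz = 0.103 m
βl = 2π·l/λ = 2π × 0.458 = 165°
tan(βl) = tan(165°) = -0.268
Z_in = Z_0·(Z_L + jZ_0·tanβl)/(Z_0 + jZ_L·tanβl)
     = 100·(360 − j26.8)/(100 − j96.5)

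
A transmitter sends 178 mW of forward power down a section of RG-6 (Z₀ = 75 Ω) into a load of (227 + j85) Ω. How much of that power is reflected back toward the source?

P_reflected ≈ 54.8 mW

|Γ| = |(152 + j85)/(302 + j85)| = 0.555
|Γ|² = 0.308
P_refl = |Γ|²·P_inc = 54.8 mW, P_del = (1 − |Γ|²)·P_inc = 123 mW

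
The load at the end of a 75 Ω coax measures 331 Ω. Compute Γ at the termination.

Γ = (Z_L − Z_0)/(Z_L + Z_0) = (331 − 75)/(331 + 75) = 256/406

Γ = 0.631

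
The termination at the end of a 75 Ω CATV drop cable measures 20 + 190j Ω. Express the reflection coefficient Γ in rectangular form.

Γ = (Z_L − Z_0)/(Z_L + Z_0) = (-55 + j190)/(95 + j190)

Γ ≈ 0.684 + j0.632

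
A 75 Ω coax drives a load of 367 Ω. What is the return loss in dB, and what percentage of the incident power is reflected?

Γ = (367 − 75)/(367 + 75) = 0.661
RL = −20·log₁₀(0.661) = 3.6 dB
P_refl/P_inc = |Γ|² = 0.436

RL ≈ 3.6 dB; 43.6% of incident power reflected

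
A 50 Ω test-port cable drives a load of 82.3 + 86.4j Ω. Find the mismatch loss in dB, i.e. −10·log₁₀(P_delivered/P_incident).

Γ = (32.3 + j86.4)/(132.3 + j86.4), |Γ| = 0.584
|Γ|² = 0.341, so P_del/P_inc = 1 − |Γ|² = 0.659
ML = −10·log₁₀(1 − |Γ|²)

mismatch loss ≈ 1.81 dB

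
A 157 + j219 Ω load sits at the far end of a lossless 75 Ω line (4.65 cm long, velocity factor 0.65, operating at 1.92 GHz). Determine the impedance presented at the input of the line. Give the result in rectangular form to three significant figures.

Z_in ≈ 47.7 + j126 Ω

λ = v/f = 0.65·c / 1.92 GHz = 0.102 m
βl = 2π·l/λ = 2π × 0.458 = 165°
tan(βl) = tan(165°) = -0.271
Z_in = Z_0·(Z_L + jZ_0·tanβl)/(Z_0 + jZ_L·tanβl)
     = 75·(157 + j199)/(134 − j42.6)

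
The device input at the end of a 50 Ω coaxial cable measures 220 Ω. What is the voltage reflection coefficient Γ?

Γ = 0.63

Γ = (Z_L − Z_0)/(Z_L + Z_0) = (220 − 50)/(220 + 50) = 170/270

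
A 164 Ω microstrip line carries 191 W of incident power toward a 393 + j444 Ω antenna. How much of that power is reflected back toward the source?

P_reflected ≈ 94 W

|Γ| = |(229 + j444)/(557 + j444)| = 0.701
|Γ|² = 0.492
P_refl = |Γ|²·P_inc = 94 W, P_del = (1 − |Γ|²)·P_inc = 97 W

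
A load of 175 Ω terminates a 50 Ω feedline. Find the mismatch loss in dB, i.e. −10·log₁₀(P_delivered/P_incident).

Γ = (175 − 50)/(175 + 50) = 0.556
|Γ|² = 0.309, so P_del/P_inc = 1 − |Γ|² = 0.691
ML = −10·log₁₀(1 − |Γ|²)

mismatch loss ≈ 1.6 dB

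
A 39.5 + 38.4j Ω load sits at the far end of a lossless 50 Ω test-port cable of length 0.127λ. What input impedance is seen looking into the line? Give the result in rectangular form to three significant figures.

βl = 2π × 0.127 = 45.7°
tan(βl) = tan(45.7°) = 1.03
Z_in = Z_0·(Z_L + jZ_0·tanβl)/(Z_0 + jZ_L·tanβl)
     = 50·(39.5 + j89.7)/(10.6 + j40.5)

Z_in ≈ 116 − j18.5 Ω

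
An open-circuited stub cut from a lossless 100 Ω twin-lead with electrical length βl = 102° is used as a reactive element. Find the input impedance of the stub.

tan(βl) = -4.7
For an open-circuited stub, Z_in = −jZ_0·cot(βl) = −jZ_0/tan(βl)

Z_in ≈ +j21.3 Ω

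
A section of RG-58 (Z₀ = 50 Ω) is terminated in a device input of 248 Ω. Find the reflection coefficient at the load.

Γ = (Z_L − Z_0)/(Z_L + Z_0) = (248 − 50)/(248 + 50) = 198/298

Γ = 0.664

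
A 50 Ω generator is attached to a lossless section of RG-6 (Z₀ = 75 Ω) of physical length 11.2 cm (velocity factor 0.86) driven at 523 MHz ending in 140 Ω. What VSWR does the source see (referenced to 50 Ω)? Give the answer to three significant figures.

λ = v/f = 0.86·c / 523 MHz = 0.493 m
βl = 2π·l/λ = 2π × 0.227 = 81.7°
tan(βl) = 6.88
Z_in = Z_0·(Z_L + jZ_0·tanβl)/(Z_0 + jZ_L·tanβl) = 40.8 − j7.72 Ω
Γ_s = (Z_in − Z_s)/(Z_in + Z_s) = (-9.22 − j7.72)/(90.8 − j7.72), |Γ_s| = 0.132
VSWR = (1 + |Γ_s|)/(1 − |Γ_s|)

VSWR ≈ 1.3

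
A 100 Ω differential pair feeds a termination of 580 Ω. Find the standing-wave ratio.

VSWR ≈ 5.8

Γ = (580 − 100)/(580 + 100) = 0.706
VSWR = (1 + 0.706)/(1 − 0.706)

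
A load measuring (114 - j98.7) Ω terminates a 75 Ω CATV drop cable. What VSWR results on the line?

VSWR ≈ 2.98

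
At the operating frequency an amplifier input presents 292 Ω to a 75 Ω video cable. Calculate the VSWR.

VSWR ≈ 3.89

Γ = (292 − 75)/(292 + 75) = 0.591
VSWR = (1 + 0.591)/(1 − 0.591)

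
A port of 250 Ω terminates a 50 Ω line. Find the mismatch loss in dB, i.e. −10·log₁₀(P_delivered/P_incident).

mismatch loss ≈ 2.55 dB

Γ = (250 − 50)/(250 + 50) = 0.667
|Γ|² = 0.444, so P_del/P_inc = 1 − |Γ|² = 0.556
ML = −10·log₁₀(1 − |Γ|²)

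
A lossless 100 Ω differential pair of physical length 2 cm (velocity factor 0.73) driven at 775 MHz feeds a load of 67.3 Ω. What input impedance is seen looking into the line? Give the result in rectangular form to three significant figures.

Z_in ≈ 74.9 + j23.6 Ω

λ = v/f = 0.73·c / 775 MHz = 0.283 m
βl = 2π·l/λ = 2π × 0.0708 = 25.5°
tan(βl) = tan(25.5°) = 0.477
Z_in = Z_0·(Z_L + jZ_0·tanβl)/(Z_0 + jZ_L·tanβl)
     = 100·(67.3 + j47.7)/(100 + j32.1)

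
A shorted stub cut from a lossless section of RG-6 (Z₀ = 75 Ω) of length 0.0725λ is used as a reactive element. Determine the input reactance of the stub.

βl = 2π × 0.0725 = 26.1°
tan(βl) = 0.49
For a shorted stub, Z_in = jZ_0·tan(βl)

X_in ≈ 36.7 Ω (inductive)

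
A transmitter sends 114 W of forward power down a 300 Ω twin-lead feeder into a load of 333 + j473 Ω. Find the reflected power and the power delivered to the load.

P_reflected ≈ 41 W; P_delivered ≈ 73 W

|Γ| = |(33 + j473)/(633 + j473)| = 0.6
|Γ|² = 0.36
P_refl = |Γ|²·P_inc = 41 W, P_del = (1 − |Γ|²)·P_inc = 73 W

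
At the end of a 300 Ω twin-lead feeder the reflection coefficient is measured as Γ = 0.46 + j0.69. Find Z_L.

Z_L = Z_0·(1 + Γ)/(1 − Γ) = 300·(1.46 + j0.69)/(0.54 − j0.69)

Z_L ≈ 122 + j539 Ω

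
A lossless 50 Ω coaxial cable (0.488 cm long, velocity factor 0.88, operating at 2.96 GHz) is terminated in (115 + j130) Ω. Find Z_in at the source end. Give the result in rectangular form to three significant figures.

Z_in ≈ 190 − j124 Ω

λ = v/f = 0.88·c / 2.96 GHz = 0.0892 m
βl = 2π·l/λ = 2π × 0.0547 = 19.7°
tan(βl) = tan(19.7°) = 0.358
Z_in = Z_0·(Z_L + jZ_0·tanβl)/(Z_0 + jZ_L·tanβl)
     = 50·(115 + j148)/(3.46 + j41.2)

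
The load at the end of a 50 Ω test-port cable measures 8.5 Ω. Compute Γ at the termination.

Γ = (Z_L − Z_0)/(Z_L + Z_0) = (8.5 − 50)/(8.5 + 50) = -41.5/58.5

Γ = -0.709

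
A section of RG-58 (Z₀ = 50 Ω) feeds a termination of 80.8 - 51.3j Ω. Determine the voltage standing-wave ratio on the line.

Γ = (Z_L − Z_0)/(Z_L + Z_0) = (30.8 − j51.3)/(130.8 − j51.3)
|Γ| = 59.8/141 = 0.426
VSWR = (1 + |Γ|)/(1 − |Γ|) = 1.43/0.574

VSWR ≈ 2.48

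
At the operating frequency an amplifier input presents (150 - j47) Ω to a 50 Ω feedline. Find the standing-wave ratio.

Γ = (Z_L − Z_0)/(Z_L + Z_0) = (100 − j47)/(200 − j47)
|Γ| = 110/205 = 0.538
VSWR = (1 + |Γ|)/(1 − |Γ|) = 1.54/0.462

VSWR ≈ 3.33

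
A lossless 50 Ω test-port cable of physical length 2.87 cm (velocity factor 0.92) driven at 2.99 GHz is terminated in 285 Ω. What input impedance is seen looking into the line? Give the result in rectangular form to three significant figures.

λ = v/f = 0.92·c / 2.99 GHz = 0.0923 m
βl = 2π·l/λ = 2π × 0.311 = 112°
tan(βl) = tan(112°) = -2.48
Z_in = Z_0·(Z_L + jZ_0·tanβl)/(Z_0 + jZ_L·tanβl)
     = 50·(285 − j124)/(50 − j708)

Z_in ≈ 10.1 + j19.4 Ω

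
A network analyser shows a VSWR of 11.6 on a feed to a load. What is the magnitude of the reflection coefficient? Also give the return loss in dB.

|Γ| ≈ 0.841; return loss ≈ 1.5 dB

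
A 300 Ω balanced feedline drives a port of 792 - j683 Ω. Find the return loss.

RL ≈ 3.69 dB

Γ = (492 − j683)/(1092 − j683), |Γ| = 0.654
RL = −20·log₁₀|Γ| = −20·log₁₀(0.654)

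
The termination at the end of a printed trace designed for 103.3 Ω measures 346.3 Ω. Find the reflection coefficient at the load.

Γ = 0.54

Γ = (Z_L − Z_0)/(Z_L + Z_0) = (346.3 − 103.3)/(346.3 + 103.3) = 243/449.6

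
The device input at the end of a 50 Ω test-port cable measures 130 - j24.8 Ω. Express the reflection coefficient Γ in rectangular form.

Γ ≈ 0.455 − j0.0751

Γ = (Z_L − Z_0)/(Z_L + Z_0) = (80 − j24.8)/(180 − j24.8)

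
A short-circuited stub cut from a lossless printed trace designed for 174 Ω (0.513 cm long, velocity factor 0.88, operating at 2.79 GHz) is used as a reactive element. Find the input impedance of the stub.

λ = v/f = 0.88·c / 2.79 GHz = 0.0946 m
βl = 2π·l/λ = 2π × 0.0542 = 19.5°
tan(βl) = 0.354
For a short-circuited stub, Z_in = jZ_0·tan(βl)

Z_in ≈ +j61.7 Ω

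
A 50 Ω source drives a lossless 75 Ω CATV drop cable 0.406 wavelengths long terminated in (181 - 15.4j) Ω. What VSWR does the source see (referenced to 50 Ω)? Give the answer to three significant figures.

VSWR ≈ 3.15

βl = 2π × 0.406 = 146°
tan(βl) = -0.67
Z_in = Z_0·(Z_L + jZ_0·tanβl)/(Z_0 + jZ_L·tanβl) = 78 + j70.3 Ω
Γ_s = (Z_in − Z_s)/(Z_in + Z_s) = (28 + j70.3)/(128 + j70.3), |Γ_s| = 0.518
VSWR = (1 + |Γ_s|)/(1 − |Γ_s|)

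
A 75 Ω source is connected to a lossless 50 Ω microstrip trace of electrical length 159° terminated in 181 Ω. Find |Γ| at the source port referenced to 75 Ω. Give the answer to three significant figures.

|Γ| ≈ 0.478

tan(βl) = -0.384
Z_in = Z_0·(Z_L + jZ_0·tanβl)/(Z_0 + jZ_L·tanβl) = 70.9 + j79.3 Ω
Γ_s = (Z_in − Z_s)/(Z_in + Z_s) = (-4.15 + j79.3)/(146 + j79.3), |Γ_s| = 0.478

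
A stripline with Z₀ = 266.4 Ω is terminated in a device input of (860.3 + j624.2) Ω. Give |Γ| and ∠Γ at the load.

Γ ≈ 0.669 ∠ 17.4°

Γ = (Z_L − Z_0)/(Z_L + Z_0) = (593.9 + j624.2)/(1127 + j624.2)
|Γ| = 862/1290 = 0.669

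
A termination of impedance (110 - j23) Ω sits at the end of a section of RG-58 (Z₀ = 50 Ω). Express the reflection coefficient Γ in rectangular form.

Γ ≈ 0.388 − j0.088

Γ = (Z_L − Z_0)/(Z_L + Z_0) = (60 − j23)/(160 − j23)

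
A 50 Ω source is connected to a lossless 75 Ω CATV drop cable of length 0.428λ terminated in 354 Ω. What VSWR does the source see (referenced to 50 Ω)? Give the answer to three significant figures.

VSWR ≈ 6.35

βl = 2π × 0.428 = 154°
tan(βl) = -0.486
Z_in = Z_0·(Z_L + jZ_0·tanβl)/(Z_0 + jZ_L·tanβl) = 69.9 + j124 Ω
Γ_s = (Z_in − Z_s)/(Z_in + Z_s) = (19.9 + j124)/(120 + j124), |Γ_s| = 0.728
VSWR = (1 + |Γ_s|)/(1 − |Γ_s|)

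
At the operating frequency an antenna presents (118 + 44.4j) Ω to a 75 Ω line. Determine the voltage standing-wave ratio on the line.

VSWR ≈ 1.91

Γ = (Z_L − Z_0)/(Z_L + Z_0) = (43 + j44.4)/(193 + j44.4)
|Γ| = 61.8/198 = 0.312
VSWR = (1 + |Γ|)/(1 − |Γ|) = 1.31/0.688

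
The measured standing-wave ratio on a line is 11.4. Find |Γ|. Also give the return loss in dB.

|Γ| ≈ 0.839; return loss ≈ 1.53 dB

|Γ| = (S − 1)/(S + 1) = (11.4 − 1)/(11.4 + 1) = 10.4/12.4
RL = −20·log₁₀|Γ| = −20·log₁₀(0.839)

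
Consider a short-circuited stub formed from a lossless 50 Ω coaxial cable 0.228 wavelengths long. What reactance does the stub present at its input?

βl = 2π × 0.228 = 82.1°
tan(βl) = 7.19
For a short-circuited stub, Z_in = jZ_0·tan(βl)

X_in ≈ 359 Ω (inductive)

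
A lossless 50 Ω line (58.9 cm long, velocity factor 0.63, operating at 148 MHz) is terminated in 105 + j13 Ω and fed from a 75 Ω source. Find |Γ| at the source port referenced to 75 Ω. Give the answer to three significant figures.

λ = v/f = 0.63·c / 148 MHz = 1.28 m
βl = 2π·l/λ = 2π × 0.461 = 166°
tan(βl) = -0.249
Z_in = Z_0·(Z_L + jZ_0·tanβl)/(Z_0 + jZ_L·tanβl) = 79.3 + j39.4 Ω
Γ_s = (Z_in − Z_s)/(Z_in + Z_s) = (4.3 + j39.4)/(154 + j39.4), |Γ_s| = 0.249

|Γ| ≈ 0.249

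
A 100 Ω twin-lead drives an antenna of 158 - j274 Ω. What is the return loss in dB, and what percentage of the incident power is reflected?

RL ≈ 2.57 dB; 55.4% of incident power reflected

Γ = (58 − j274)/(258 − j274), |Γ| = 0.744
RL = −20·log₁₀(0.744) = 2.57 dB
P_refl/P_inc = |Γ|² = 0.554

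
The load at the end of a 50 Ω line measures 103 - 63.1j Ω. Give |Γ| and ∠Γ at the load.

Γ ≈ 0.498 ∠ -27.6°

Γ = (Z_L − Z_0)/(Z_L + Z_0) = (53 − j63.1)/(153 − j63.1)
|Γ| = 82.4/166 = 0.498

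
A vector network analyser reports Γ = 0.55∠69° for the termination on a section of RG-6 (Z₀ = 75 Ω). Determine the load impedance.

Z_L = Z_0·(1 + Γ)/(1 − Γ) = 75·(1.2 + j0.513)/(0.803 − j0.513)

Z_L ≈ 57.6 + j84.8 Ω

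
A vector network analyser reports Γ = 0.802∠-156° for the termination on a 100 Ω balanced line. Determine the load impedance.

Z_L = Z_0·(1 + Γ)/(1 − Γ) = 100·(0.267 − j0.326)/(1.73 + j0.326)

Z_L ≈ 11.5 − j21 Ω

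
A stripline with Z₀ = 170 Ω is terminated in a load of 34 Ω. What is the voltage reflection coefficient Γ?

Γ = -0.667

Γ = (Z_L − Z_0)/(Z_L + Z_0) = (34 − 170)/(34 + 170) = -136/204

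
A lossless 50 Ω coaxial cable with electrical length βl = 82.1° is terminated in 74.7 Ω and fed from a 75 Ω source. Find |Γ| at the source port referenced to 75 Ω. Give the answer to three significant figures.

|Γ| ≈ 0.38

tan(βl) = 7.21
Z_in = Z_0·(Z_L + jZ_0·tanβl)/(Z_0 + jZ_L·tanβl) = 33.8 − j3.8 Ω
Γ_s = (Z_in − Z_s)/(Z_in + Z_s) = (-41.2 − j3.8)/(109 − j3.8), |Γ_s| = 0.38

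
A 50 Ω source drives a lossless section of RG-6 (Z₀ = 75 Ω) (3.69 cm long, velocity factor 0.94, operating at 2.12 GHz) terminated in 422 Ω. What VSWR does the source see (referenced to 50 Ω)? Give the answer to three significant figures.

VSWR ≈ 3.89

λ = v/f = 0.94·c / 2.12 GHz = 0.133 m
βl = 2π·l/λ = 2π × 0.277 = 99.9°
tan(βl) = -5.75
Z_in = Z_0·(Z_L + jZ_0·tanβl)/(Z_0 + jZ_L·tanβl) = 13.7 + j12.6 Ω
Γ_s = (Z_in − Z_s)/(Z_in + Z_s) = (-36.3 + j12.6)/(63.7 + j12.6), |Γ_s| = 0.591
VSWR = (1 + |Γ_s|)/(1 − |Γ_s|)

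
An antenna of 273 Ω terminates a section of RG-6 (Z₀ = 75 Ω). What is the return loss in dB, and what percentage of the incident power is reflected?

Γ = (273 − 75)/(273 + 75) = 0.569
RL = −20·log₁₀(0.569) = 4.9 dB
P_refl/P_inc = |Γ|² = 0.324

RL ≈ 4.9 dB; 32.4% of incident power reflected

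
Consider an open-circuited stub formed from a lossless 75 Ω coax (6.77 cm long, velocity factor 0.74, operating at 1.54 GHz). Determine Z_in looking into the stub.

λ = v/f = 0.74·c / 1.54 GHz = 0.144 m
βl = 2π·l/λ = 2π × 0.47 = 169°
tan(βl) = -0.193
For an open-circuited stub, Z_in = −jZ_0·cot(βl) = −jZ_0/tan(βl)

Z_in ≈ +j388 Ω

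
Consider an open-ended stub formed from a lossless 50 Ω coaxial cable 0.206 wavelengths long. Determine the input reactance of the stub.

X_in ≈ -14.2 Ω (capacitive)

βl = 2π × 0.206 = 74.2°
tan(βl) = 3.52
For an open-ended stub, Z_in = −jZ_0·cot(βl) = −jZ_0/tan(βl)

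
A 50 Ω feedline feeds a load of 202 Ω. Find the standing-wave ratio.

VSWR ≈ 4.04

Γ = (202 − 50)/(202 + 50) = 0.603
VSWR = (1 + 0.603)/(1 − 0.603)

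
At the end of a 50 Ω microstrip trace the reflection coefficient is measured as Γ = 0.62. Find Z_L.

Z_L ≈ 213 Ω

Z_L = Z_0·(1 + Γ)/(1 − Γ) = 50·(1.62)/(0.38)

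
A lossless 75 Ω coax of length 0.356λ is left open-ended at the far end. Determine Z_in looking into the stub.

Z_in ≈ +j58.9 Ω

βl = 2π × 0.356 = 128°
tan(βl) = -1.27
For an open-ended stub, Z_in = −jZ_0·cot(βl) = −jZ_0/tan(βl)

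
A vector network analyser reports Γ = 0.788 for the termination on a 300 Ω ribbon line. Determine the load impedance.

Z_L = Z_0·(1 + Γ)/(1 − Γ) = 300·(1.79)/(0.212)

Z_L ≈ 2530 Ω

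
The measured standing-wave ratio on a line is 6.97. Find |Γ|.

|Γ| = (S − 1)/(S + 1) = (6.97 − 1)/(6.97 + 1) = 5.97/7.97

|Γ| ≈ 0.749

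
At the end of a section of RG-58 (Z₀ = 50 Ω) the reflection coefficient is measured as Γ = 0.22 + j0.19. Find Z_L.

Z_L ≈ 71 + j29.5 Ω

Z_L = Z_0·(1 + Γ)/(1 − Γ) = 50·(1.22 + j0.19)/(0.78 − j0.19)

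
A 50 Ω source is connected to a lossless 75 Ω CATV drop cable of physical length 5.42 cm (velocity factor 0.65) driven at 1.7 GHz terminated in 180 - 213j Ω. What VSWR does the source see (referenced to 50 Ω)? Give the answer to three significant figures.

λ = v/f = 0.65·c / 1.7 GHz = 0.115 m
βl = 2π·l/λ = 2π × 0.473 = 170°
tan(βl) = -0.174
Z_in = Z_0·(Z_L + jZ_0·tanβl)/(Z_0 + jZ_L·tanβl) = 431 − j90.1 Ω
Γ_s = (Z_in − Z_s)/(Z_in + Z_s) = (381 − j90.1)/(481 − j90.1), |Γ_s| = 0.8
VSWR = (1 + |Γ_s|)/(1 − |Γ_s|)

VSWR ≈ 9.01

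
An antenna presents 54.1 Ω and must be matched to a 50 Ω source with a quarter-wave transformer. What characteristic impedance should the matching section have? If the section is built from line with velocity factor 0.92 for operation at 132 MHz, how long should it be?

Z_qwt = √(Z_0·R_L) = √(50 × 54.1) = √2705
λ = 0.92·c/f = 2.09 m, so l = λ/4 = 0.523 m

Z_qwt ≈ 52 Ω; length ≈ 52.3 cm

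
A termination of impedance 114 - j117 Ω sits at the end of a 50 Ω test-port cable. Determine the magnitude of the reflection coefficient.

Γ = (Z_L − Z_0)/(Z_L + Z_0) = (64 − j117)/(164 − j117)
|Γ| = 133/201

|Γ| ≈ 0.662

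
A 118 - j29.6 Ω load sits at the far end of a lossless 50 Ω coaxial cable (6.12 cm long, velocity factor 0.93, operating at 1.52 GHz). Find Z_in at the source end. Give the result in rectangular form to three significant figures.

λ = v/f = 0.93·c / 1.52 GHz = 0.184 m
βl = 2π·l/λ = 2π × 0.333 = 120°
tan(βl) = tan(120°) = -1.73
Z_in = Z_0·(Z_L + jZ_0·tanβl)/(Z_0 + jZ_L·tanβl)
     = 50·(118 − j116)/(-1.2 − j204)

Z_in ≈ 28.3 + j29.1 Ω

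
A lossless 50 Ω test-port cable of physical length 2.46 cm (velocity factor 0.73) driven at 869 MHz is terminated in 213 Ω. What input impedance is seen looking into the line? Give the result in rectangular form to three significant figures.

λ = v/f = 0.73·c / 869 MHz = 0.252 m
βl = 2π·l/λ = 2π × 0.0976 = 35.1°
tan(βl) = tan(35.1°) = 0.704
Z_in = Z_0·(Z_L + jZ_0·tanβl)/(Z_0 + jZ_L·tanβl)
     = 50·(213 + j35.2)/(50 + j150)

Z_in ≈ 31.9 − j60.4 Ω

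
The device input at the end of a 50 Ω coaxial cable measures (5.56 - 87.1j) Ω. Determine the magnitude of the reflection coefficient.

Γ = (Z_L − Z_0)/(Z_L + Z_0) = (-44.44 − j87.1)/(55.56 − j87.1)
|Γ| = 97.8/103

|Γ| ≈ 0.946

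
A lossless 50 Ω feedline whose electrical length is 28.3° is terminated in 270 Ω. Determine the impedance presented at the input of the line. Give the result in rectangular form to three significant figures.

tan(βl) = tan(28.3°) = 0.538
Z_in = Z_0·(Z_L + jZ_0·tanβl)/(Z_0 + jZ_L·tanβl)
     = 50·(270 + j26.9)/(50 + j145)

Z_in ≈ 36.8 − j80.2 Ω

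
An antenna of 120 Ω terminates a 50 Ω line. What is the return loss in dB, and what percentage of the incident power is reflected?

Γ = (120 − 50)/(120 + 50) = 0.412
RL = −20·log₁₀(0.412) = 7.71 dB
P_refl/P_inc = |Γ|² = 0.17

RL ≈ 7.71 dB; 17% of incident power reflected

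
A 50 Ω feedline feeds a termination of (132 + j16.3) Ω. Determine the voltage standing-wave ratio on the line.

Γ = (Z_L − Z_0)/(Z_L + Z_0) = (82 + j16.3)/(182 + j16.3)
|Γ| = 83.6/183 = 0.458
VSWR = (1 + |Γ|)/(1 − |Γ|) = 1.46/0.542

VSWR ≈ 2.69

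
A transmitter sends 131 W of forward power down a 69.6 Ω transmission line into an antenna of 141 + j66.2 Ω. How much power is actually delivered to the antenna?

P_delivered ≈ 106 W

|Γ| = |(71.4 + j66.2)/(210.6 + j66.2)| = 0.441
|Γ|² = 0.195
P_refl = |Γ|²·P_inc = 25.5 W, P_del = (1 − |Γ|²)·P_inc = 106 W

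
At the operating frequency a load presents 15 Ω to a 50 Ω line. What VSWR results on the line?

Γ = (15 − 50)/(15 + 50) = -0.538
VSWR = (1 + 0.538)/(1 − 0.538)

VSWR ≈ 3.33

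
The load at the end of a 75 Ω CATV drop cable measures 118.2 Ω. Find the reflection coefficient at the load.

Γ = 0.224

Γ = (Z_L − Z_0)/(Z_L + Z_0) = (118.2 − 75)/(118.2 + 75) = 43.2/193.2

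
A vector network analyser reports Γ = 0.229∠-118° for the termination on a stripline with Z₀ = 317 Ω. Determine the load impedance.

Z_L = Z_0·(1 + Γ)/(1 − Γ) = 317·(0.892 − j0.202)/(1.11 + j0.202)

Z_L ≈ 237 − j101 Ω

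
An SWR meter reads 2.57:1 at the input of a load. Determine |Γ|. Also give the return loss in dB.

|Γ| = (S − 1)/(S + 1) = (2.57 − 1)/(2.57 + 1) = 1.57/3.57
RL = −20·log₁₀|Γ| = −20·log₁₀(0.44)

|Γ| ≈ 0.44; return loss ≈ 7.14 dB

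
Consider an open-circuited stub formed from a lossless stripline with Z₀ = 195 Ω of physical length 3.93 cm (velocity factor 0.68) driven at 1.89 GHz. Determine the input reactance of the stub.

X_in ≈ 170 Ω (inductive)

λ = v/f = 0.68·c / 1.89 GHz = 0.108 m
βl = 2π·l/λ = 2π × 0.364 = 131°
tan(βl) = -1.15
For an open-circuited stub, Z_in = −jZ_0·cot(βl) = −jZ_0/tan(βl)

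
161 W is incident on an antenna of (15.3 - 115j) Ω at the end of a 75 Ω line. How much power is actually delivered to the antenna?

|Γ| = |(-59.7 − j115)/(90.3 − j115)| = 0.886
|Γ|² = 0.785
P_refl = |Γ|²·P_inc = 126 W, P_del = (1 − |Γ|²)·P_inc = 34.6 W

P_delivered ≈ 34.6 W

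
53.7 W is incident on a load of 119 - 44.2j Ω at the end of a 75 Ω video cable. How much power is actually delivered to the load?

|Γ| = |(44 − j44.2)/(194 − j44.2)| = 0.313
|Γ|² = 0.0982
P_refl = |Γ|²·P_inc = 5.28 W, P_del = (1 − |Γ|²)·P_inc = 48.4 W

P_delivered ≈ 48.4 W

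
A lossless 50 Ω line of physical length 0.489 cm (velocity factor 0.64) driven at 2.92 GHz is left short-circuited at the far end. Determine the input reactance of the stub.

λ = v/f = 0.64·c / 2.92 GHz = 0.0658 m
βl = 2π·l/λ = 2π × 0.0744 = 26.8°
tan(βl) = 0.505
For a short-circuited stub, Z_in = jZ_0·tan(βl)

X_in ≈ 25.2 Ω (inductive)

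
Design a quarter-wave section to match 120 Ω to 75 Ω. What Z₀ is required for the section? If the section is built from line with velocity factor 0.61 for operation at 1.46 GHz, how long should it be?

Z_qwt ≈ 94.9 Ω; length ≈ 3.13 cm

Z_qwt = √(Z_0·R_L) = √(75 × 120) = √9000
λ = 0.61·c/f = 0.125 m, so l = λ/4 = 0.0313 m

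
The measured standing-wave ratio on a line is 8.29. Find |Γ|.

|Γ| ≈ 0.785

|Γ| = (S − 1)/(S + 1) = (8.29 − 1)/(8.29 + 1) = 7.29/9.29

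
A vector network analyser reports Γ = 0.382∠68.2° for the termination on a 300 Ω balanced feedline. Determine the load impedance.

Z_L = Z_0·(1 + Γ)/(1 − Γ) = 300·(1.14 + j0.355)/(0.858 − j0.355)

Z_L ≈ 297 + j247 Ω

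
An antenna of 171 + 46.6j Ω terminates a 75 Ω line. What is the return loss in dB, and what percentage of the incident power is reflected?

RL ≈ 7.41 dB; 18.2% of incident power reflected

Γ = (96 + j46.6)/(246 + j46.6), |Γ| = 0.426
RL = −20·log₁₀(0.426) = 7.41 dB
P_refl/P_inc = |Γ|² = 0.182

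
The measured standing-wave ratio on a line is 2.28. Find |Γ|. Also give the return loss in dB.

|Γ| ≈ 0.39; return loss ≈ 8.17 dB

|Γ| = (S − 1)/(S + 1) = (2.28 − 1)/(2.28 + 1) = 1.28/3.28
RL = −20·log₁₀|Γ| = −20·log₁₀(0.39)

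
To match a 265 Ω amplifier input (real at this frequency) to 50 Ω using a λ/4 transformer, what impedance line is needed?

Z_qwt ≈ 115 Ω

Z_qwt = √(Z_0·R_L) = √(50 × 265) = √13250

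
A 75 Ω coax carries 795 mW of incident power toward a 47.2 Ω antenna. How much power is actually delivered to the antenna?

Γ = (47.2 − 75)/(47.2 + 75) = -0.227
|Γ|² = 0.0518
P_refl = |Γ|²·P_inc = 41.1 mW, P_del = (1 − |Γ|²)·P_inc = 754 mW

P_delivered ≈ 754 mW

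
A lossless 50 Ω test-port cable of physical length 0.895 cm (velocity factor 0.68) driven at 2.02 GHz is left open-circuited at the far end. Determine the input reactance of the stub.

λ = v/f = 0.68·c / 2.02 GHz = 0.101 m
βl = 2π·l/λ = 2π × 0.0886 = 31.9°
tan(βl) = 0.623
For an open-circuited stub, Z_in = −jZ_0·cot(βl) = −jZ_0/tan(βl)

X_in ≈ -80.3 Ω (capacitive)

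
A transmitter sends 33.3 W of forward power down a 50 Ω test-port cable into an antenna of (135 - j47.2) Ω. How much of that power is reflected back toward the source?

P_reflected ≈ 8.64 W

|Γ| = |(85 − j47.2)/(185 − j47.2)| = 0.509
|Γ|² = 0.259
P_refl = |Γ|²·P_inc = 8.64 W, P_del = (1 − |Γ|²)·P_inc = 24.7 W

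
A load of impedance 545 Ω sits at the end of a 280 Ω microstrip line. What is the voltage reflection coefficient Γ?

Γ = (Z_L − Z_0)/(Z_L + Z_0) = (545 − 280)/(545 + 280) = 265/825

Γ = 0.321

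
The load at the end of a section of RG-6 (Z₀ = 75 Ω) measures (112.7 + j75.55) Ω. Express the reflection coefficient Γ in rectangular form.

Γ ≈ 0.312 + j0.277

Γ = (Z_L − Z_0)/(Z_L + Z_0) = (37.7 + j75.55)/(187.7 + j75.55)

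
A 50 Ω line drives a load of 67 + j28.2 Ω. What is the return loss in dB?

RL ≈ 11.3 dB

Γ = (17 + j28.2)/(117 + j28.2), |Γ| = 0.274
RL = −20·log₁₀|Γ| = −20·log₁₀(0.274)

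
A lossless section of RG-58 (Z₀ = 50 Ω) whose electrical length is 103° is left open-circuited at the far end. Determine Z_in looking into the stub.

Z_in ≈ +j11.5 Ω

tan(βl) = -4.33
For an open-circuited stub, Z_in = −jZ_0·cot(βl) = −jZ_0/tan(βl)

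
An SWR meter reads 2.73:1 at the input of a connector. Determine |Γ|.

|Γ| = (S − 1)/(S + 1) = (2.73 − 1)/(2.73 + 1) = 1.73/3.73

|Γ| ≈ 0.464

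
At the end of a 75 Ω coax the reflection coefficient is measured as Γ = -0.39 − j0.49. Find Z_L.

Z_L = Z_0·(1 + Γ)/(1 − Γ) = 75·(0.61 − j0.49)/(1.39 + j0.49)

Z_L ≈ 21 − j33.8 Ω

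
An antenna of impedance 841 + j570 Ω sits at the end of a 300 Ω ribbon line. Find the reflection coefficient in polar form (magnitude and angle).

Γ ≈ 0.616 ∠ 20°

Γ = (Z_L − Z_0)/(Z_L + Z_0) = (541 + j570)/(1141 + j570)
|Γ| = 786/1280 = 0.616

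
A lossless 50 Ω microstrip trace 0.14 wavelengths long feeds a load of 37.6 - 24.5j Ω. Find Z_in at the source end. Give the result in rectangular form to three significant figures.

βl = 2π × 0.14 = 50.4°
tan(βl) = tan(50.4°) = 1.21
Z_in = Z_0·(Z_L + jZ_0·tanβl)/(Z_0 + jZ_L·tanβl)
     = 50·(37.6 + j35.9)/(79.6 + j45.5)

Z_in ≈ 27.5 + j6.86 Ω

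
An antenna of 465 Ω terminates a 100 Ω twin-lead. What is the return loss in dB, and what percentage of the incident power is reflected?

RL ≈ 3.8 dB; 41.7% of incident power reflected

Γ = (465 − 100)/(465 + 100) = 0.646
RL = −20·log₁₀(0.646) = 3.8 dB
P_refl/P_inc = |Γ|² = 0.417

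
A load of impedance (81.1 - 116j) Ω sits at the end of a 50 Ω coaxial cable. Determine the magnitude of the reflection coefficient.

|Γ| ≈ 0.686

Γ = (Z_L − Z_0)/(Z_L + Z_0) = (31.1 − j116)/(131.1 − j116)
|Γ| = 120/175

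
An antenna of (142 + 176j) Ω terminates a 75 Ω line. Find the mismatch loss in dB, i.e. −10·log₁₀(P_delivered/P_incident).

Γ = (67 + j176)/(217 + j176), |Γ| = 0.674
|Γ|² = 0.454, so P_del/P_inc = 1 − |Γ|² = 0.546
ML = −10·log₁₀(1 − |Γ|²)

mismatch loss ≈ 2.63 dB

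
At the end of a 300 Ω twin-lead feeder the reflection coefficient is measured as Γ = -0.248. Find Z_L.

Z_L = Z_0·(1 + Γ)/(1 − Γ) = 300·(0.752)/(1.25)

Z_L ≈ 181 Ω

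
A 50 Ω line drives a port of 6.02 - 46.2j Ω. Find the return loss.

RL ≈ 1.13 dB

Γ = (-43.98 − j46.2)/(56.02 − j46.2), |Γ| = 0.878
RL = −20·log₁₀|Γ| = −20·log₁₀(0.878)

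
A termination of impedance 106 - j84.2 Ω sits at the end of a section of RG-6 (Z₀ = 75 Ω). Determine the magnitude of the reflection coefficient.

|Γ| ≈ 0.449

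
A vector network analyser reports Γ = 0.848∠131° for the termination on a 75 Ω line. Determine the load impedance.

Z_L = Z_0·(1 + Γ)/(1 − Γ) = 75·(0.444 + j0.64)/(1.56 − j0.64)

Z_L ≈ 7.44 + j33.9 Ω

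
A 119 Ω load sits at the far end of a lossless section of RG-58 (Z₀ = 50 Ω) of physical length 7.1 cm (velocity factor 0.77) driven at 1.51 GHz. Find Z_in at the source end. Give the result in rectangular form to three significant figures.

Z_in ≈ 96.5 + j41.2 Ω

λ = v/f = 0.77·c / 1.51 GHz = 0.153 m
βl = 2π·l/λ = 2π × 0.464 = 167°
tan(βl) = tan(167°) = -0.229
Z_in = Z_0·(Z_L + jZ_0·tanβl)/(Z_0 + jZ_L·tanβl)
     = 50·(119 − j11.5)/(50 − j27.3)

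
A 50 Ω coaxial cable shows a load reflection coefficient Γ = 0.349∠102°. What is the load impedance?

Z_L = Z_0·(1 + Γ)/(1 − Γ) = 50·(0.927 + j0.341)/(1.07 − j0.341)

Z_L ≈ 34.7 + j26.9 Ω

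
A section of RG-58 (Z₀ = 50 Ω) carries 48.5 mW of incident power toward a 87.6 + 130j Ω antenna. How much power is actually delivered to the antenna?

P_delivered ≈ 23.7 mW

|Γ| = |(37.6 + j130)/(137.6 + j130)| = 0.715
|Γ|² = 0.511
P_refl = |Γ|²·P_inc = 24.8 mW, P_del = (1 − |Γ|²)·P_inc = 23.7 mW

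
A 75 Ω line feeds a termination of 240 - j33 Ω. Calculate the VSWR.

VSWR ≈ 3.27

Γ = (Z_L − Z_0)/(Z_L + Z_0) = (165 − j33)/(315 − j33)
|Γ| = 168/317 = 0.531
VSWR = (1 + |Γ|)/(1 − |Γ|) = 1.53/0.469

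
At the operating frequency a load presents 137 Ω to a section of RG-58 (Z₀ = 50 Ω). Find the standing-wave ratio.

VSWR ≈ 2.74

For a purely resistive load, VSWR = R_L/Z_0 or Z_0/R_L (whichever > 1) = 137/50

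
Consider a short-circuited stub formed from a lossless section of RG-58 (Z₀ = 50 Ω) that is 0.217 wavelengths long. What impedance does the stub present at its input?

βl = 2π × 0.217 = 78.1°
tan(βl) = 4.75
For a short-circuited stub, Z_in = jZ_0·tan(βl)

Z_in ≈ +j238 Ω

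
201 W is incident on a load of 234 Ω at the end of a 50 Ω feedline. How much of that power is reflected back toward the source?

Γ = (234 − 50)/(234 + 50) = 0.648
|Γ|² = 0.42
P_refl = |Γ|²·P_inc = 84.4 W, P_del = (1 − |Γ|²)·P_inc = 117 W

P_reflected ≈ 84.4 W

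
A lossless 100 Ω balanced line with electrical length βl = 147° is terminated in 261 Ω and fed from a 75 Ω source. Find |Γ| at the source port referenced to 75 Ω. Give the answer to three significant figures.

|Γ| ≈ 0.507

tan(βl) = -0.649
Z_in = Z_0·(Z_L + jZ_0·tanβl)/(Z_0 + jZ_L·tanβl) = 95.8 + j97.5 Ω
Γ_s = (Z_in − Z_s)/(Z_in + Z_s) = (20.8 + j97.5)/(171 + j97.5), |Γ_s| = 0.507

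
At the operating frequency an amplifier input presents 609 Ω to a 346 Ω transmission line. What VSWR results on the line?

For a purely resistive load, VSWR = R_L/Z_0 or Z_0/R_L (whichever > 1) = 609/346

VSWR ≈ 1.76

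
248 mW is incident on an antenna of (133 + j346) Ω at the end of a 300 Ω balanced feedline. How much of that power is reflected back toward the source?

|Γ| = |(-167 + j346)/(433 + j346)| = 0.693
|Γ|² = 0.48
P_refl = |Γ|²·P_inc = 119 mW, P_del = (1 − |Γ|²)·P_inc = 129 mW

P_reflected ≈ 119 mW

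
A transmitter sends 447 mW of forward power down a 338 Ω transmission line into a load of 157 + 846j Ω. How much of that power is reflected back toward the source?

P_reflected ≈ 348 mW

|Γ| = |(-181 + j846)/(495 + j846)| = 0.883
|Γ|² = 0.779
P_refl = |Γ|²·P_inc = 348 mW, P_del = (1 − |Γ|²)·P_inc = 98.8 mW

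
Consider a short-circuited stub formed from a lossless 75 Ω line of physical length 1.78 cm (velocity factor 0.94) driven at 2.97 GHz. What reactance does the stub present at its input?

X_in ≈ 181 Ω (inductive)

λ = v/f = 0.94·c / 2.97 GHz = 0.0949 m
βl = 2π·l/λ = 2π × 0.187 = 67.5°
tan(βl) = 2.41
For a short-circuited stub, Z_in = jZ_0·tan(βl)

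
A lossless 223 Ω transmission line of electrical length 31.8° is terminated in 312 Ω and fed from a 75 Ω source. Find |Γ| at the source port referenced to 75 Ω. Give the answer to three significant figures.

|Γ| ≈ 0.567

tan(βl) = 0.62
Z_in = Z_0·(Z_L + jZ_0·tanβl)/(Z_0 + jZ_L·tanβl) = 246 − j75.5 Ω
Γ_s = (Z_in − Z_s)/(Z_in + Z_s) = (171 − j75.5)/(321 − j75.5), |Γ_s| = 0.567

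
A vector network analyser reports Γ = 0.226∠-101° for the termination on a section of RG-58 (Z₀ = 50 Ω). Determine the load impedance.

Z_L ≈ 41.7 − j19.5 Ω

Z_L = Z_0·(1 + Γ)/(1 − Γ) = 50·(0.957 − j0.222)/(1.04 + j0.222)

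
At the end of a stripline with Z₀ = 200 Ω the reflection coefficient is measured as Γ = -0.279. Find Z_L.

Z_L = Z_0·(1 + Γ)/(1 − Γ) = 200·(0.721)/(1.28)

Z_L ≈ 113 Ω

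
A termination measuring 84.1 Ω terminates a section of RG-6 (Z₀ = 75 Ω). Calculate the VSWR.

VSWR ≈ 1.12

Γ = (84.1 − 75)/(84.1 + 75) = 0.0572
VSWR = (1 + 0.0572)/(1 − 0.0572)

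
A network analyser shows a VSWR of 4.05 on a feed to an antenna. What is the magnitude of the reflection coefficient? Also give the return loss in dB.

|Γ| ≈ 0.604; return loss ≈ 4.38 dB

|Γ| = (S − 1)/(S + 1) = (4.05 − 1)/(4.05 + 1) = 3.05/5.05
RL = −20·log₁₀|Γ| = −20·log₁₀(0.604)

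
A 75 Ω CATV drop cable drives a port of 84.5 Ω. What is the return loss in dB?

Γ = (84.5 − 75)/(84.5 + 75) = 0.0596
RL = −20·log₁₀|Γ| = −20·log₁₀(0.0596)

RL ≈ 24.5 dB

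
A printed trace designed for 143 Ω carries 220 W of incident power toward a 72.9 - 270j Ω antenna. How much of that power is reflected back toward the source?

P_reflected ≈ 143 W

|Γ| = |(-70.1 − j270)/(215.9 − j270)| = 0.807
|Γ|² = 0.651
P_refl = |Γ|²·P_inc = 143 W, P_del = (1 − |Γ|²)·P_inc = 76.8 W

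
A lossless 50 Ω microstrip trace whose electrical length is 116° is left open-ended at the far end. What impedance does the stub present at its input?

tan(βl) = -2.05
For an open-ended stub, Z_in = −jZ_0·cot(βl) = −jZ_0/tan(βl)

Z_in ≈ +j24.4 Ω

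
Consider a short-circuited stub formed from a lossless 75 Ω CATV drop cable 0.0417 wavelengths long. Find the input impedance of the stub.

Z_in ≈ +j20.1 Ω

βl = 2π × 0.0417 = 15°
tan(βl) = 0.268
For a short-circuited stub, Z_in = jZ_0·tan(βl)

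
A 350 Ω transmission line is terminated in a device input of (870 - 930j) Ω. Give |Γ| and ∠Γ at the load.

Γ ≈ 0.695 ∠ -23.5°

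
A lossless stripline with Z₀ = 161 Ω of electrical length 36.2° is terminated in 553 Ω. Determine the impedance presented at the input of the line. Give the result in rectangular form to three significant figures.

tan(βl) = tan(36.2°) = 0.732
Z_in = Z_0·(Z_L + jZ_0·tanβl)/(Z_0 + jZ_L·tanβl)
     = 161·(553 + j118)/(161 + j405)

Z_in ≈ 116 − j174 Ω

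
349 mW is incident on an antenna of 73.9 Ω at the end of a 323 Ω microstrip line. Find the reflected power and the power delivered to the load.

P_reflected ≈ 137 mW; P_delivered ≈ 212 mW

Γ = (73.9 − 323)/(73.9 + 323) = -0.628
|Γ|² = 0.394
P_refl = |Γ|²·P_inc = 137 mW, P_del = (1 − |Γ|²)·P_inc = 212 mW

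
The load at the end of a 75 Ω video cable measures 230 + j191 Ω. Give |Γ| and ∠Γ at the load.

Γ = (Z_L − Z_0)/(Z_L + Z_0) = (155 + j191)/(305 + j191)
|Γ| = 246/360 = 0.684

Γ ≈ 0.684 ∠ 18.9°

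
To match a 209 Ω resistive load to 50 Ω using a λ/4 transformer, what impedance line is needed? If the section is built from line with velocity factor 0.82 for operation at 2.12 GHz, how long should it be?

Z_qwt ≈ 102 Ω; length ≈ 2.9 cm

Z_qwt = √(Z_0·R_L) = √(50 × 209) = √10450
λ = 0.82·c/f = 0.116 m, so l = λ/4 = 0.029 m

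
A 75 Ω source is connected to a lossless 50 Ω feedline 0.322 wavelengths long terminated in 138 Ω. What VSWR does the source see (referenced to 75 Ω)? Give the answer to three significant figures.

VSWR ≈ 3.73

βl = 2π × 0.322 = 116°
tan(βl) = -2.06
Z_in = Z_0·(Z_L + jZ_0·tanβl)/(Z_0 + jZ_L·tanβl) = 21.7 + j20.5 Ω
Γ_s = (Z_in − Z_s)/(Z_in + Z_s) = (-53.3 + j20.5)/(96.7 + j20.5), |Γ_s| = 0.577
VSWR = (1 + |Γ_s|)/(1 − |Γ_s|)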